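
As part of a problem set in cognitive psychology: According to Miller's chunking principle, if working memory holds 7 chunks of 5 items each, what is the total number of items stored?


Total items = chunks * items_per_chunk
= 7 * 5
= 35


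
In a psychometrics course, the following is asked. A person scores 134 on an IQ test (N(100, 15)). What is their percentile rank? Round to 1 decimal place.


z = (IQ - mean) / SD
z = (134 - 100) / 15 = 2.2667
Percentile = Phi(2.2667) * 100
Phi(2.2667) = 0.988296
= 98.8


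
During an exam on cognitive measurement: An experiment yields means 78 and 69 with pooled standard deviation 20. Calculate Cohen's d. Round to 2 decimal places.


Cohen's d = (M1 - M2) / S_pooled
= (78 - 69) / 20
= 9 / 20
= 0.45


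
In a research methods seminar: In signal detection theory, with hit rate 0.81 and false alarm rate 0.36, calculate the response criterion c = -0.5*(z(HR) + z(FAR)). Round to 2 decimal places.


c = -0.5 * (z(HR) + z(FAR))
z(0.81) = 0.8779
z(0.36) = -0.3585
c = -0.5 * (0.8779 + -0.3585)
= -0.5 * 0.5194
= -0.26


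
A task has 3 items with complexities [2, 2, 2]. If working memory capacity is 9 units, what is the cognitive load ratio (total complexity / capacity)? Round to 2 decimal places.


Total complexity = 2 + 2 + 2 = 6
Load = total / capacity = 6 / 9
= 0.67


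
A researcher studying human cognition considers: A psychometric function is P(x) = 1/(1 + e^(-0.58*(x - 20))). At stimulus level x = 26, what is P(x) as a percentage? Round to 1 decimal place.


P(x) = 1/(1 + e^(-0.58*(26 - 20)))
Exponent = -0.58 * 6 = -3.48
e^(-3.48) = 0.030807
P = 1/(1 + 0.030807) = 0.970114
Percentage = 97.0


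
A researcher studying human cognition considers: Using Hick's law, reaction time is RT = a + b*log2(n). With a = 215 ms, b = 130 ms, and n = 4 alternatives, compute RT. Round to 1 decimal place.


RT = 215 + 130 * log2(4)
log2(4) = 2.0
RT = 215 + 130 * 2.0
= 215 + 260.0
= 475.0 ms


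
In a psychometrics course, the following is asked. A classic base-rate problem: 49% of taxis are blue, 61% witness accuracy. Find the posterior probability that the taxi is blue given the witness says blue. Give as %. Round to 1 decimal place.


P(blue | says blue) = P(says blue | blue)*P(blue) / [P(says blue | blue)*P(blue) + P(says blue | not blue)*P(not blue)]
Numerator = 0.61 * 0.49 = 0.2989
False identification = 0.39 * 0.51 = 0.1989
P = 0.2989 / (0.2989 + 0.1989)
= 0.2989 / 0.4978
As percentage = 60.0


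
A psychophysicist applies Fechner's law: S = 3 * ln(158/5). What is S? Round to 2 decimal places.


S = 3 * ln(158/5)
I/I0 = 31.6
ln(31.6) = 3.4532
S = 3 * 3.4532
= 10.36


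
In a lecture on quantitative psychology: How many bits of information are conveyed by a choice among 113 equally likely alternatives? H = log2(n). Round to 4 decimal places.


H = log2(n)
H = log2(113)
= 6.8202


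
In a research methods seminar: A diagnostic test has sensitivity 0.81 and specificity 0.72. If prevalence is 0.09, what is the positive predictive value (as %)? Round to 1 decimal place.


PPV = (sens * prev) / (sens * prev + (1-spec) * (1-prev))
Numerator = 0.81 * 0.09 = 0.0729
P(positive and no disease) = (1 - spec) * (1 - prev) = (1 - 0.72) * (1 - 0.09) = 0.2548
Denominator = 0.0729 + 0.2548 = 0.3277
PPV = 0.0729 / 0.3277 = 0.22246
As percentage = 22.2


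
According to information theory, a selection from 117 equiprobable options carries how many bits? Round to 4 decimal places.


H = log2(n)
H = log2(117)
= 6.8704


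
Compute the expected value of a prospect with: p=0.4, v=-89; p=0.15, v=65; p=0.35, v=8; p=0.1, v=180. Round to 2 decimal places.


EU = sum(p_i * v_i)
0.4 * -89 = -35.6
0.15 * 65 = 9.75
0.35 * 8 = 2.8
0.1 * 180 = 18.0
EU = -35.6 + 9.75 + 2.8 + 18.0
= -5.05


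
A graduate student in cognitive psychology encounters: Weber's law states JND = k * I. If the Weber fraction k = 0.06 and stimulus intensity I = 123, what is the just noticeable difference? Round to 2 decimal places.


JND = k * I
JND = 0.06 * 123
= 7.38


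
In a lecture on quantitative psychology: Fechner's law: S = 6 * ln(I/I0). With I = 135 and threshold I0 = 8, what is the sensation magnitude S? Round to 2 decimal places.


S = 6 * ln(135/8)
I/I0 = 16.875
ln(16.875) = 2.8258
S = 6 * 2.8258
= 16.95


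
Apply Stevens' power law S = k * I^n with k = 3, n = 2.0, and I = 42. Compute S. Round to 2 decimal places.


S = 3 * 42^2.0
42^2.0 = 1764.0
S = 3 * 1764.0
= 5292.00


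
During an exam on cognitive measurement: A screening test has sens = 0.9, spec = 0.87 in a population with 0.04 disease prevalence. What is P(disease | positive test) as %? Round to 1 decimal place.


PPV = (sens * prev) / (sens * prev + (1-spec) * (1-prev))
Numerator = 0.9 * 0.04 = 0.036
P(positive and no disease) = (1 - spec) * (1 - prev) = (1 - 0.87) * (1 - 0.04) = 0.1248
Denominator = 0.036 + 0.1248 = 0.1608
PPV = 0.036 / 0.1608 = 0.223881
As percentage = 22.4


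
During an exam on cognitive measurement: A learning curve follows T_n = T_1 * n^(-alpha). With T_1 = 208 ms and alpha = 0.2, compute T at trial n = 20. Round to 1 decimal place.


T_n = 208 * 20^(-0.2)
20^(-0.2) = 0.54928
T_n = 208 * 0.54928
= 114.3 ms


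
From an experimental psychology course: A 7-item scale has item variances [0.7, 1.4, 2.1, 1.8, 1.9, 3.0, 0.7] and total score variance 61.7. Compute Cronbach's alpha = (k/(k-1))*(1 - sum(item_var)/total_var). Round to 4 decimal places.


alpha = (k/(k-1)) * (1 - sum(s_i^2)/s_total^2)
sum(item variances) = 11.6
k/(k-1) = 7/6 = 1.166667
1 - 11.6/61.7 = 1 - 0.188006 = 0.811994
alpha = 1.166667 * 0.811994
= 0.9473


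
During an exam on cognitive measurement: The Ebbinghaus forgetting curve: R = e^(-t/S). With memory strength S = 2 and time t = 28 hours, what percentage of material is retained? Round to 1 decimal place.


R = e^(-t/S)
-t/S = -28/2 = -14.0
R = e^(-14.0) = 1e-06
Percentage = 1e-06 * 100
= 0.0


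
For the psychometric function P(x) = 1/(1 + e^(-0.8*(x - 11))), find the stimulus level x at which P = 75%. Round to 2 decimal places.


At P = 0.75: 0.75 = 1/(1 + e^(-k*(x-x0)))
Solving: e^(-k*(x-x0)) = 1/3
x = x0 + ln(3)/k
ln(3) = 1.0986
x = 11 + 1.0986/0.8
= 11 + 1.3732
= 12.37


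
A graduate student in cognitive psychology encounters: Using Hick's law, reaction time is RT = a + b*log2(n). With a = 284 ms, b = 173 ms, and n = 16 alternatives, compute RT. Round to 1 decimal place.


RT = 284 + 173 * log2(16)
log2(16) = 4.0
RT = 284 + 173 * 4.0
= 284 + 692.0
= 976.0 ms


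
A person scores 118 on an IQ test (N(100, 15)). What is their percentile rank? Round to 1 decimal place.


z = (IQ - mean) / SD
z = (118 - 100) / 15 = 1.2
Percentile = Phi(1.2) * 100
Phi(1.2) = 0.88493
= 88.5


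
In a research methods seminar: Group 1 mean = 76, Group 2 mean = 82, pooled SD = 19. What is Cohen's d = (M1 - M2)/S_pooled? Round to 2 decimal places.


Cohen's d = (M1 - M2) / S_pooled
= (76 - 82) / 19
= -6 / 19
= -0.32


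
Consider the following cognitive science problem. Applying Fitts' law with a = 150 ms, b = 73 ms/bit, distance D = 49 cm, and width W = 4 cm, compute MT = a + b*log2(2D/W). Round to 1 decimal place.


MT = 150 + 73 * log2(2*49/4)
2D/W = 24.5
log2(24.5) = 4.6147
MT = 150 + 73 * 4.6147
= 486.9 ms


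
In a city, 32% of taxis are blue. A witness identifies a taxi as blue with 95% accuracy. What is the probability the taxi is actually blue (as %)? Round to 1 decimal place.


P(blue | says blue) = P(says blue | blue)*P(blue) / [P(says blue | blue)*P(blue) + P(says blue | not blue)*P(not blue)]
Numerator = 0.95 * 0.32 = 0.304
False identification = 0.05 * 0.68 = 0.034
P = 0.304 / (0.304 + 0.034)
= 0.304 / 0.338
As percentage = 89.9


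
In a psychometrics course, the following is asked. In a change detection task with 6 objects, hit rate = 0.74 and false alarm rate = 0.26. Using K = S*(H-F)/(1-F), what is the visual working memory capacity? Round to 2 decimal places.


K = S * (H - F) / (1 - F)
H - F = 0.48
1 - F = 0.74
K = 6 * 0.48 / 0.74
= 3.89


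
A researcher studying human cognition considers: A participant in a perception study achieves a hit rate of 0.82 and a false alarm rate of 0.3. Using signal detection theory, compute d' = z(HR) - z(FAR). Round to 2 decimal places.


d' = z(HR) - z(FAR)
z(0.82) = 0.9154
z(0.3) = -0.5244
d' = 0.9154 - -0.5244
= 1.44


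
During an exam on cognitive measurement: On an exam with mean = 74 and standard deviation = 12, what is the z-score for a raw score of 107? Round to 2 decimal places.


z = (X - mu) / sigma
= (107 - 74) / 12
= 33 / 12
= 2.75


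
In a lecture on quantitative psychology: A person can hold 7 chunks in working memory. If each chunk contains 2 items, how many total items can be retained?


Total items = chunks * items_per_chunk
= 7 * 2
= 14


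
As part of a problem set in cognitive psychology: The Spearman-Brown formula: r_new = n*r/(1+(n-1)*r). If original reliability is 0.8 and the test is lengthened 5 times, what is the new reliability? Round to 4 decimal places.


r_new = n*r / (1 + (n-1)*r)
Numerator = 5 * 0.8 = 4.0
Denominator = 1 + 4 * 0.8 = 4.2
r_new = 4.0 / 4.2
= 0.9524


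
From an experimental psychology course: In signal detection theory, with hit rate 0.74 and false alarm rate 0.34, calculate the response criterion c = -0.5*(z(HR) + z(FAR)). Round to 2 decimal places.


c = -0.5 * (z(HR) + z(FAR))
z(0.74) = 0.6433
z(0.34) = -0.4125
c = -0.5 * (0.6433 + -0.4125)
= -0.5 * 0.2308
= -0.12


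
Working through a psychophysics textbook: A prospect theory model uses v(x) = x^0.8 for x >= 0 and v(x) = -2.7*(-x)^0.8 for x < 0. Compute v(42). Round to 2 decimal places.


Since x = 42 >= 0, use v(x) = x^0.8
42^0.8 = 19.8884
v(42) = 19.89


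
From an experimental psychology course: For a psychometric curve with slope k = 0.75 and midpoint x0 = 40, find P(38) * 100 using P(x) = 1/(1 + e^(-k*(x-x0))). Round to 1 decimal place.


P(x) = 1/(1 + e^(-0.75*(38 - 40)))
Exponent = -0.75 * -2 = 1.5
e^(1.5) = 4.481689
P = 1/(1 + 4.481689) = 0.182426
Percentage = 18.2


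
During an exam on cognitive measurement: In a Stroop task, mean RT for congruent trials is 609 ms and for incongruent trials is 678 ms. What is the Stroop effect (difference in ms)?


Stroop effect = RT(incongruent) - RT(congruent)
= 678 - 609
= 69 ms


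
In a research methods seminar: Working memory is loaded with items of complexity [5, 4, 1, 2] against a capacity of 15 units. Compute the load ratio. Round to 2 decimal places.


Total complexity = 5 + 4 + 1 + 2 = 12
Load = total / capacity = 12 / 15
= 0.80


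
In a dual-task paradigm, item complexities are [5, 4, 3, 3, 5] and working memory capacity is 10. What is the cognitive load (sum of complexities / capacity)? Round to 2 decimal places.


Total complexity = 5 + 4 + 3 + 3 + 5 = 20
Load = total / capacity = 20 / 10
= 2.00


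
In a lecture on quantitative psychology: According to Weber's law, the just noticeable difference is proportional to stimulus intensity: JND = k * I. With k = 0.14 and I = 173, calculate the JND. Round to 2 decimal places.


JND = k * I
JND = 0.14 * 173
= 24.22


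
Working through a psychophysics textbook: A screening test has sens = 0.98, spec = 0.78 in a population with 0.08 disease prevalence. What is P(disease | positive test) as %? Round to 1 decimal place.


PPV = (sens * prev) / (sens * prev + (1-spec) * (1-prev))
Numerator = 0.98 * 0.08 = 0.0784
P(positive and no disease) = (1 - spec) * (1 - prev) = (1 - 0.78) * (1 - 0.08) = 0.2024
Denominator = 0.0784 + 0.2024 = 0.2808
PPV = 0.0784 / 0.2808 = 0.279202
As percentage = 27.9


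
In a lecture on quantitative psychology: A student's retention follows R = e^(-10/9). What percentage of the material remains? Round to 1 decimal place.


R = e^(-t/S)
-t/S = -10/9 = -1.111111
R = e^(-1.111111) = 0.329193
Percentage = 0.329193 * 100
= 32.9


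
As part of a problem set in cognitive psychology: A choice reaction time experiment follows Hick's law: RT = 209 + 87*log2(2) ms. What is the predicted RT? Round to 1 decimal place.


RT = 209 + 87 * log2(2)
log2(2) = 1.0
RT = 209 + 87 * 1.0
= 209 + 87.0
= 296.0 ms


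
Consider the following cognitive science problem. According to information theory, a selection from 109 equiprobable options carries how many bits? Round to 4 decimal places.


H = log2(n)
H = log2(109)
= 6.7682


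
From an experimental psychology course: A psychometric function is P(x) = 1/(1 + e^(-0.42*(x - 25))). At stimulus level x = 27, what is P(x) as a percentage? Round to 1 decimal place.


P(x) = 1/(1 + e^(-0.42*(27 - 25)))
Exponent = -0.42 * 2 = -0.84
e^(-0.84) = 0.431711
P = 1/(1 + 0.431711) = 0.698465
Percentage = 69.8


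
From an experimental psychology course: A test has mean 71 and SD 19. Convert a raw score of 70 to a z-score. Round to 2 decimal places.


z = (X - mu) / sigma
= (70 - 71) / 19
= -1 / 19
= -0.05


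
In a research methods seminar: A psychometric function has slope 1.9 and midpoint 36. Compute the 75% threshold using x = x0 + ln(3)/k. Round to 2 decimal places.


At P = 0.75: 0.75 = 1/(1 + e^(-k*(x-x0)))
Solving: e^(-k*(x-x0)) = 1/3
x = x0 + ln(3)/k
ln(3) = 1.0986
x = 36 + 1.0986/1.9
= 36 + 0.5782
= 36.58


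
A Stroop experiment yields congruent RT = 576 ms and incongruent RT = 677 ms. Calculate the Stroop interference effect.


Stroop effect = RT(incongruent) - RT(congruent)
= 677 - 576
= 101 ms


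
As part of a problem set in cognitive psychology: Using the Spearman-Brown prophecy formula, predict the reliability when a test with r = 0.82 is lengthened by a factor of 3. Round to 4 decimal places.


r_new = n*r / (1 + (n-1)*r)
Numerator = 3 * 0.82 = 2.46
Denominator = 1 + 2 * 0.82 = 2.64
r_new = 2.46 / 2.64
= 0.9318


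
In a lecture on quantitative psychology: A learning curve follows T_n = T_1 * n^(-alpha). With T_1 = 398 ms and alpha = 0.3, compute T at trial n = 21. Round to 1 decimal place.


T_n = 398 * 21^(-0.3)
21^(-0.3) = 0.401175
T_n = 398 * 0.401175
= 159.7 ms


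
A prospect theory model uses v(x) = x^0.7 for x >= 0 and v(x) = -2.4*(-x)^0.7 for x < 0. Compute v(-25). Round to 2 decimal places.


Since x = -25 < 0, use v(x) = -lambda*(-x)^alpha
(-x) = 25
25^0.7 = 9.5183
v(-25) = -2.4 * 9.5183
= -22.84


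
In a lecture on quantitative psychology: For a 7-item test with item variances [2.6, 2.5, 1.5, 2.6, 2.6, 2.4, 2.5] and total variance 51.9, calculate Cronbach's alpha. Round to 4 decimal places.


alpha = (k/(k-1)) * (1 - sum(s_i^2)/s_total^2)
sum(item variances) = 16.7
k/(k-1) = 7/6 = 1.166667
1 - 16.7/51.9 = 1 - 0.321773 = 0.678227
alpha = 1.166667 * 0.678227
= 0.7913


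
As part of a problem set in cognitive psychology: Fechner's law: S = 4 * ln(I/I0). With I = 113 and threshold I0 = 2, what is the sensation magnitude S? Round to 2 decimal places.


S = 4 * ln(113/2)
I/I0 = 56.5
ln(56.5) = 4.0342
S = 4 * 4.0342
= 16.14


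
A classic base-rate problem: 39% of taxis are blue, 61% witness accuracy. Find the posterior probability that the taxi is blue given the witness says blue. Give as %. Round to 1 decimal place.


P(blue | says blue) = P(says blue | blue)*P(blue) / [P(says blue | blue)*P(blue) + P(says blue | not blue)*P(not blue)]
Numerator = 0.61 * 0.39 = 0.2379
False identification = 0.39 * 0.61 = 0.2379
P = 0.2379 / (0.2379 + 0.2379)
= 0.2379 / 0.4758
As percentage = 50.0


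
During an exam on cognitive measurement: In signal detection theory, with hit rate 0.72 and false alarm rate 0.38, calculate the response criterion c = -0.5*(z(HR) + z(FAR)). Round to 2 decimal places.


c = -0.5 * (z(HR) + z(FAR))
z(0.72) = 0.5828
z(0.38) = -0.3055
c = -0.5 * (0.5828 + -0.3055)
= -0.5 * 0.2773
= -0.14


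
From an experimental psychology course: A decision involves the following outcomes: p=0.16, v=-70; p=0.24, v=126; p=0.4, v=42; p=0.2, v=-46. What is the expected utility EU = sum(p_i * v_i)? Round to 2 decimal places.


EU = sum(p_i * v_i)
0.16 * -70 = -11.2
0.24 * 126 = 30.24
0.4 * 42 = 16.8
0.2 * -46 = -9.2
EU = -11.2 + 30.24 + 16.8 + -9.2
= 26.64


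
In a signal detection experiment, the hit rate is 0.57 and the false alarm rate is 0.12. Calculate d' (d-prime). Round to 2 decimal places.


d' = z(HR) - z(FAR)
z(0.57) = 0.1764
z(0.12) = -1.175
d' = 0.1764 - -1.175
= 1.35


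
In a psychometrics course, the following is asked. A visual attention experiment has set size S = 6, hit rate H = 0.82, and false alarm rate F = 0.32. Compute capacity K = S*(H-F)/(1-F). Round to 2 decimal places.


K = S * (H - F) / (1 - F)
H - F = 0.5
1 - F = 0.68
K = 6 * 0.5 / 0.68
= 4.41


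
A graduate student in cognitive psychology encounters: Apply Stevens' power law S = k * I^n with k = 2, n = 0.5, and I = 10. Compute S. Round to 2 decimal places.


S = 2 * 10^0.5
10^0.5 = 3.1623
S = 2 * 3.1623
= 6.32


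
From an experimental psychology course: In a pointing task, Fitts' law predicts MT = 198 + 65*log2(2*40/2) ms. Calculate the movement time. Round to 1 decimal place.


MT = 198 + 65 * log2(2*40/2)
2D/W = 40.0
log2(40.0) = 5.3219
MT = 198 + 65 * 5.3219
= 543.9 ms


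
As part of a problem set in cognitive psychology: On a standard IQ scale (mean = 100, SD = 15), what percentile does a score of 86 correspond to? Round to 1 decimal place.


z = (IQ - mean) / SD
z = (86 - 100) / 15 = -0.9333
Percentile = Phi(-0.9333) * 100
Phi(-0.9333) = 0.175333
= 17.5


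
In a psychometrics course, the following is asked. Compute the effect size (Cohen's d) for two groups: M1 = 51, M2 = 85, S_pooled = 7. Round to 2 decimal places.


Cohen's d = (M1 - M2) / S_pooled
= (51 - 85) / 7
= -34 / 7
= -4.86


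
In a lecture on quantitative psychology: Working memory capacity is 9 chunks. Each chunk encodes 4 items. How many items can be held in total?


Total items = chunks * items_per_chunk
= 9 * 4
= 36


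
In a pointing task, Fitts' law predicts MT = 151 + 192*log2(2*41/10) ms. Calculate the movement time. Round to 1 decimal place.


MT = 151 + 192 * log2(2*41/10)
2D/W = 8.2
log2(8.2) = 3.0356
MT = 151 + 192 * 3.0356
= 733.8 ms


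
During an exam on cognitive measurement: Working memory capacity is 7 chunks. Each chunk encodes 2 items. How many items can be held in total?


Total items = chunks * items_per_chunk
= 7 * 2
= 14


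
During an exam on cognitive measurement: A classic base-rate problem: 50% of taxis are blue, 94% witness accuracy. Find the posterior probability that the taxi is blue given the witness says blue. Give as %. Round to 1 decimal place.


P(blue | says blue) = P(says blue | blue)*P(blue) / [P(says blue | blue)*P(blue) + P(says blue | not blue)*P(not blue)]
Numerator = 0.94 * 0.5 = 0.47
False identification = 0.06 * 0.5 = 0.03
P = 0.47 / (0.47 + 0.03)
= 0.47 / 0.5
As percentage = 94.0


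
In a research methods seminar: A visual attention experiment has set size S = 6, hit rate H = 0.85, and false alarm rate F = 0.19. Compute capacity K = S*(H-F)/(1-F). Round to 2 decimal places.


K = S * (H - F) / (1 - F)
H - F = 0.66
1 - F = 0.81
K = 6 * 0.66 / 0.81
= 4.89


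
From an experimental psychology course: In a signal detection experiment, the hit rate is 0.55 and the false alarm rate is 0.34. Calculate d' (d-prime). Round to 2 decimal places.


d' = z(HR) - z(FAR)
z(0.55) = 0.1257
z(0.34) = -0.4125
d' = 0.1257 - -0.4125
= 0.54


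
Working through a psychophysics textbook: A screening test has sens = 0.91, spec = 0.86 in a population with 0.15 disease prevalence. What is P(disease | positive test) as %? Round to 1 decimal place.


PPV = (sens * prev) / (sens * prev + (1-spec) * (1-prev))
Numerator = 0.91 * 0.15 = 0.1365
P(positive and no disease) = (1 - spec) * (1 - prev) = (1 - 0.86) * (1 - 0.15) = 0.119
Denominator = 0.1365 + 0.119 = 0.2555
PPV = 0.1365 / 0.2555 = 0.534247
As percentage = 53.4


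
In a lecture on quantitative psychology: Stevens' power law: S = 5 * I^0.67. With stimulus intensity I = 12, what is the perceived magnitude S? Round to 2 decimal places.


S = 5 * 12^0.67
12^0.67 = 5.2851
S = 5 * 5.2851
= 26.43


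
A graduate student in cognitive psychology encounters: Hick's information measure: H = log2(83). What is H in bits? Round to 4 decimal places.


H = log2(n)
H = log2(83)
= 6.3750


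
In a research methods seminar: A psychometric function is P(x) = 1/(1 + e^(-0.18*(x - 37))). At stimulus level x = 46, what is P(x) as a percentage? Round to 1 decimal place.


P(x) = 1/(1 + e^(-0.18*(46 - 37)))
Exponent = -0.18 * 9 = -1.62
e^(-1.62) = 0.197899
P = 1/(1 + 0.197899) = 0.834795
Percentage = 83.5


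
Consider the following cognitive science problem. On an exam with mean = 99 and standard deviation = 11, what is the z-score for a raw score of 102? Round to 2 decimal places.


z = (X - mu) / sigma
= (102 - 99) / 11
= 3 / 11
= 0.27


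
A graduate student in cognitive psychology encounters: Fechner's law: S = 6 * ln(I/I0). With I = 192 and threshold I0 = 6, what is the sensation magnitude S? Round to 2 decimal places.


S = 6 * ln(192/6)
I/I0 = 32.0
ln(32.0) = 3.4657
S = 6 * 3.4657
= 20.79


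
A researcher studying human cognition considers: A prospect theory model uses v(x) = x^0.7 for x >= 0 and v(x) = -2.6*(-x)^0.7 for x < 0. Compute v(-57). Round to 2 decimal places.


Since x = -57 < 0, use v(x) = -lambda*(-x)^alpha
(-x) = 57
57^0.7 = 16.9478
v(-57) = -2.6 * 16.9478
= -44.06


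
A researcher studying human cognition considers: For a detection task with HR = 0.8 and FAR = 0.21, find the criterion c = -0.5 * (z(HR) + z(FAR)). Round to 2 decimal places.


c = -0.5 * (z(HR) + z(FAR))
z(0.8) = 0.8416
z(0.21) = -0.8064
c = -0.5 * (0.8416 + -0.8064)
= -0.5 * 0.0352
= -0.02


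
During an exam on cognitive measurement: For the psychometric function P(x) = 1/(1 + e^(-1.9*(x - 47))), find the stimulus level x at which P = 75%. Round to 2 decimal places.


At P = 0.75: 0.75 = 1/(1 + e^(-k*(x-x0)))
Solving: e^(-k*(x-x0)) = 1/3
x = x0 + ln(3)/k
ln(3) = 1.0986
x = 47 + 1.0986/1.9
= 47 + 0.5782
= 47.58


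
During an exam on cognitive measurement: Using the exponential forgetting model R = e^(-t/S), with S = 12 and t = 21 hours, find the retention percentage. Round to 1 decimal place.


R = e^(-t/S)
-t/S = -21/12 = -1.75
R = e^(-1.75) = 0.173774
Percentage = 0.173774 * 100
= 17.4


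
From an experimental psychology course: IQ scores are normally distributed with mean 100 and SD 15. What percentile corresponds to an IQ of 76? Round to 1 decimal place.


z = (IQ - mean) / SD
z = (76 - 100) / 15 = -1.6
Percentile = Phi(-1.6) * 100
Phi(-1.6) = 0.054799
= 5.5


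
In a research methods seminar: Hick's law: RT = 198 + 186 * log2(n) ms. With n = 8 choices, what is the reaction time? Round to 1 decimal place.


RT = 198 + 186 * log2(8)
log2(8) = 3.0
RT = 198 + 186 * 3.0
= 198 + 558.0
= 756.0 ms


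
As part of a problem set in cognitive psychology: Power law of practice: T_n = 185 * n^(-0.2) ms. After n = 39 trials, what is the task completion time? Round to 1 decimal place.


T_n = 185 * 39^(-0.2)
39^(-0.2) = 0.480604
T_n = 185 * 0.480604
= 88.9 ms


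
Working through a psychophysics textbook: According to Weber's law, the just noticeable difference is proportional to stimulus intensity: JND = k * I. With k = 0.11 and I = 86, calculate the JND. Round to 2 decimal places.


JND = k * I
JND = 0.11 * 86
= 9.46


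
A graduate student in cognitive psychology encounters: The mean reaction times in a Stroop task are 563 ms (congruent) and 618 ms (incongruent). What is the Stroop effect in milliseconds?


Stroop effect = RT(incongruent) - RT(congruent)
= 618 - 563
= 55 ms


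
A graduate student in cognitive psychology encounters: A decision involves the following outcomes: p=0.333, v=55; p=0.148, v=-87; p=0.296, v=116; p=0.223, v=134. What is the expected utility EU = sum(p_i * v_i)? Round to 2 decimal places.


EU = sum(p_i * v_i)
0.333 * 55 = 18.315
0.148 * -87 = -12.876
0.296 * 116 = 34.336
0.223 * 134 = 29.882
EU = 18.315 + -12.876 + 34.336 + 29.882
= 69.66


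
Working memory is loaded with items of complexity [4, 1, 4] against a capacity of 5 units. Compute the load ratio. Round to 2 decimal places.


Total complexity = 4 + 1 + 4 = 9
Load = total / capacity = 9 / 5
= 1.80


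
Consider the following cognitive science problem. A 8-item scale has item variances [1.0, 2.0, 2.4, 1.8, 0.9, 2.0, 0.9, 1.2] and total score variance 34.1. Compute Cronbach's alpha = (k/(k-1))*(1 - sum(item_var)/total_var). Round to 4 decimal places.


alpha = (k/(k-1)) * (1 - sum(s_i^2)/s_total^2)
sum(item variances) = 12.2
k/(k-1) = 8/7 = 1.142857
1 - 12.2/34.1 = 1 - 0.357771 = 0.642229
alpha = 1.142857 * 0.642229
= 0.7340


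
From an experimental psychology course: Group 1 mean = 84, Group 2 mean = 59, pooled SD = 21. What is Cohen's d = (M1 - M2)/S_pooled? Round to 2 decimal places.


Cohen's d = (M1 - M2) / S_pooled
= (84 - 59) / 21
= 25 / 21
= 1.19


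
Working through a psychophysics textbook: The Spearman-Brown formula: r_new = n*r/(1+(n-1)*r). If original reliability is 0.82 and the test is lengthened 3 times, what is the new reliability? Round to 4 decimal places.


r_new = n*r / (1 + (n-1)*r)
Numerator = 3 * 0.82 = 2.46
Denominator = 1 + 2 * 0.82 = 2.64
r_new = 2.46 / 2.64
= 0.9318


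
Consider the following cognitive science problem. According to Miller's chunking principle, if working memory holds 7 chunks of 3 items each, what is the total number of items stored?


Total items = chunks * items_per_chunk
= 7 * 3
= 21


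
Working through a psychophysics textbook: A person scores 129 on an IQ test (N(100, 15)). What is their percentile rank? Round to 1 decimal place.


z = (IQ - mean) / SD
z = (129 - 100) / 15 = 1.9333
Percentile = Phi(1.9333) * 100
Phi(1.9333) = 0.9734
= 97.3


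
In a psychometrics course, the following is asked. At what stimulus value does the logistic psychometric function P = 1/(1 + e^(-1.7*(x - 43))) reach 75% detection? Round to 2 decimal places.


At P = 0.75: 0.75 = 1/(1 + e^(-k*(x-x0)))
Solving: e^(-k*(x-x0)) = 1/3
x = x0 + ln(3)/k
ln(3) = 1.0986
x = 43 + 1.0986/1.7
= 43 + 0.6462
= 43.65


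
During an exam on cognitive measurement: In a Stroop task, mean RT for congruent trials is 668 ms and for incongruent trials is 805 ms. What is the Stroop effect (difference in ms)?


Stroop effect = RT(incongruent) - RT(congruent)
= 805 - 668
= 137 ms


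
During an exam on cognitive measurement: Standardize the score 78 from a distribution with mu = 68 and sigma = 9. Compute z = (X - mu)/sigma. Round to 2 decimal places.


z = (X - mu) / sigma
= (78 - 68) / 9
= 10 / 9
= 1.11


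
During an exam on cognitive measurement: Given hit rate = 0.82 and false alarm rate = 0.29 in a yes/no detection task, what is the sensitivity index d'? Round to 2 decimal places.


d' = z(HR) - z(FAR)
z(0.82) = 0.9154
z(0.29) = -0.5534
d' = 0.9154 - -0.5534
= 1.47


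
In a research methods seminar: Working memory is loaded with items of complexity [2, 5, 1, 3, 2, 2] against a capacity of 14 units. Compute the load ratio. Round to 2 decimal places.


Total complexity = 2 + 5 + 1 + 3 + 2 + 2 = 15
Load = total / capacity = 15 / 14
= 1.07


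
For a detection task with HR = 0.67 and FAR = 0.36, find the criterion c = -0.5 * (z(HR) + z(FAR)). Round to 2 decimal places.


c = -0.5 * (z(HR) + z(FAR))
z(0.67) = 0.4399
z(0.36) = -0.3585
c = -0.5 * (0.4399 + -0.3585)
= -0.5 * 0.0814
= -0.04


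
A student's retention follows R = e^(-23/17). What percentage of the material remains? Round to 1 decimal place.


R = e^(-t/S)
-t/S = -23/17 = -1.352941
R = e^(-1.352941) = 0.258479
Percentage = 0.258479 * 100
= 25.8


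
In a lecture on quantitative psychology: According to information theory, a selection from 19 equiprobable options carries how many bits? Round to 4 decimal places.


H = log2(n)
H = log2(19)
= 4.2479


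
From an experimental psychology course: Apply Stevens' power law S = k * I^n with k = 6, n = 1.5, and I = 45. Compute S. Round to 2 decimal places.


S = 6 * 45^1.5
45^1.5 = 301.8692
S = 6 * 301.8692
= 1811.22


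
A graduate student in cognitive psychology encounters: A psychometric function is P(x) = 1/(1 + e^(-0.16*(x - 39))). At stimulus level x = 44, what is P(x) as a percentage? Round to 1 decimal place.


P(x) = 1/(1 + e^(-0.16*(44 - 39)))
Exponent = -0.16 * 5 = -0.8
e^(-0.8) = 0.449329
P = 1/(1 + 0.449329) = 0.689974
Percentage = 69.0


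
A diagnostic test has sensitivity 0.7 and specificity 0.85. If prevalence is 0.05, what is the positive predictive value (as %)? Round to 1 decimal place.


PPV = (sens * prev) / (sens * prev + (1-spec) * (1-prev))
Numerator = 0.7 * 0.05 = 0.035
P(positive and no disease) = (1 - spec) * (1 - prev) = (1 - 0.85) * (1 - 0.05) = 0.1425
Denominator = 0.035 + 0.1425 = 0.1775
PPV = 0.035 / 0.1775 = 0.197183
As percentage = 19.7


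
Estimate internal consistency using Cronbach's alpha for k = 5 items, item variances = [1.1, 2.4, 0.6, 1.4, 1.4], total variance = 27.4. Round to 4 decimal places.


alpha = (k/(k-1)) * (1 - sum(s_i^2)/s_total^2)
sum(item variances) = 6.9
k/(k-1) = 5/4 = 1.25
1 - 6.9/27.4 = 1 - 0.251825 = 0.748175
alpha = 1.25 * 0.748175
= 0.9352


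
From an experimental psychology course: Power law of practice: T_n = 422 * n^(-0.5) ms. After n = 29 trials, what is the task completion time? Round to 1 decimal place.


T_n = 422 * 29^(-0.5)
29^(-0.5) = 0.185695
T_n = 422 * 0.185695
= 78.4 ms


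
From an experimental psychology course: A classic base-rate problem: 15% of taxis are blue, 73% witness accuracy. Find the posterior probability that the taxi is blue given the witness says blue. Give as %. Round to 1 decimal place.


P(blue | says blue) = P(says blue | blue)*P(blue) / [P(says blue | blue)*P(blue) + P(says blue | not blue)*P(not blue)]
Numerator = 0.73 * 0.15 = 0.1095
False identification = 0.27 * 0.85 = 0.2295
P = 0.1095 / (0.1095 + 0.2295)
= 0.1095 / 0.339
As percentage = 32.3


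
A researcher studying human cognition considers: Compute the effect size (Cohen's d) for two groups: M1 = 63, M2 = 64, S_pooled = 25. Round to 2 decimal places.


Cohen's d = (M1 - M2) / S_pooled
= (63 - 64) / 25
= -1 / 25
= -0.04


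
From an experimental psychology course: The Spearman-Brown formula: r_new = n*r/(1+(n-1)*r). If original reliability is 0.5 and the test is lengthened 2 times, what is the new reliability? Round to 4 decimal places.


r_new = n*r / (1 + (n-1)*r)
Numerator = 2 * 0.5 = 1.0
Denominator = 1 + 1 * 0.5 = 1.5
r_new = 1.0 / 1.5
= 0.6667


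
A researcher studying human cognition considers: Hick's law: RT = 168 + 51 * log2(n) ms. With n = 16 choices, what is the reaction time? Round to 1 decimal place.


RT = 168 + 51 * log2(16)
log2(16) = 4.0
RT = 168 + 51 * 4.0
= 168 + 204.0
= 372.0 ms


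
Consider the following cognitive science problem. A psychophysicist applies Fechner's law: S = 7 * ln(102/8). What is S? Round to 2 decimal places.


S = 7 * ln(102/8)
I/I0 = 12.75
ln(12.75) = 2.5455
S = 7 * 2.5455
= 17.82


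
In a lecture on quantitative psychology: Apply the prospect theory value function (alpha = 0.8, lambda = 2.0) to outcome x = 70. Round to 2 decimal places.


Since x = 70 >= 0, use v(x) = x^0.8
70^0.8 = 29.9281
v(70) = 29.93


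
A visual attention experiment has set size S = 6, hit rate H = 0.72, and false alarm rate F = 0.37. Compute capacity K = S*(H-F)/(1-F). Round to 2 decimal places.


K = S * (H - F) / (1 - F)
H - F = 0.35
1 - F = 0.63
K = 6 * 0.35 / 0.63
= 3.33


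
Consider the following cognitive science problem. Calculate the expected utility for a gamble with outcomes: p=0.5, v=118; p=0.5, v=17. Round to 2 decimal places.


EU = sum(p_i * v_i)
0.5 * 118 = 59.0
0.5 * 17 = 8.5
EU = 59.0 + 8.5
= 67.50


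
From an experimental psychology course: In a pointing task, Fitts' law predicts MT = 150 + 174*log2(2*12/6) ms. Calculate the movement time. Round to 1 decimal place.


MT = 150 + 174 * log2(2*12/6)
2D/W = 4.0
log2(4.0) = 2.0
MT = 150 + 174 * 2.0
= 498.0 ms


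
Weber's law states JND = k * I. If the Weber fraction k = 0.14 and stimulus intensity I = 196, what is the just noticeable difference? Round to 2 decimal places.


JND = k * I
JND = 0.14 * 196
= 27.44


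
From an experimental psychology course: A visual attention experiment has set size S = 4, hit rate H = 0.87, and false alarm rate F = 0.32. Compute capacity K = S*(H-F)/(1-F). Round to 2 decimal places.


K = S * (H - F) / (1 - F)
H - F = 0.55
1 - F = 0.68
K = 4 * 0.55 / 0.68
= 3.24


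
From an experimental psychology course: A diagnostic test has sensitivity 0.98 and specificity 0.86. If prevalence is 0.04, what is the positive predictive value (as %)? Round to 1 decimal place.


PPV = (sens * prev) / (sens * prev + (1-spec) * (1-prev))
Numerator = 0.98 * 0.04 = 0.0392
P(positive and no disease) = (1 - spec) * (1 - prev) = (1 - 0.86) * (1 - 0.04) = 0.1344
Denominator = 0.0392 + 0.1344 = 0.1736
PPV = 0.0392 / 0.1736 = 0.225806
As percentage = 22.6


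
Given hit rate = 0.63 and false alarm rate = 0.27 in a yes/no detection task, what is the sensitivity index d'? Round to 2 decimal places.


d' = z(HR) - z(FAR)
z(0.63) = 0.3319
z(0.27) = -0.6128
d' = 0.3319 - -0.6128
= 0.94


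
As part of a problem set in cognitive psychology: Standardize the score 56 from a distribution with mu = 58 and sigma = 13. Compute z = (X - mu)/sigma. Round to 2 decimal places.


z = (X - mu) / sigma
= (56 - 58) / 13
= -2 / 13
= -0.15


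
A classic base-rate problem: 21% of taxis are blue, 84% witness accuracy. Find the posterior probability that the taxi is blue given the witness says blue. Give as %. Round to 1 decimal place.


P(blue | says blue) = P(says blue | blue)*P(blue) / [P(says blue | blue)*P(blue) + P(says blue | not blue)*P(not blue)]
Numerator = 0.84 * 0.21 = 0.1764
False identification = 0.16 * 0.79 = 0.1264
P = 0.1764 / (0.1764 + 0.1264)
= 0.1764 / 0.3028
As percentage = 58.3


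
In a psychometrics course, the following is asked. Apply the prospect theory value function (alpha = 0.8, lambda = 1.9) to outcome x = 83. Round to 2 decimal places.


Since x = 83 >= 0, use v(x) = x^0.8
83^0.8 = 34.2975
v(83) = 34.30


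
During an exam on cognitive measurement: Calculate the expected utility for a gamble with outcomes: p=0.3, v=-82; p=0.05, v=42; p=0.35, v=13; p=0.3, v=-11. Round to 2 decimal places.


EU = sum(p_i * v_i)
0.3 * -82 = -24.6
0.05 * 42 = 2.1
0.35 * 13 = 4.55
0.3 * -11 = -3.3
EU = -24.6 + 2.1 + 4.55 + -3.3
= -21.25


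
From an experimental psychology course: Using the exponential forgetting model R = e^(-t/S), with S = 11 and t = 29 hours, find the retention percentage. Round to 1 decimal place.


R = e^(-t/S)
-t/S = -29/11 = -2.636364
R = e^(-2.636364) = 0.071621
Percentage = 0.071621 * 100
= 7.2


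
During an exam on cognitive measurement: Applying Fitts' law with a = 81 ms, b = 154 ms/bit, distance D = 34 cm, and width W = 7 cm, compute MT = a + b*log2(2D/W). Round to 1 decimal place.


MT = 81 + 154 * log2(2*34/7)
2D/W = 9.714286
log2(9.714286) = 3.2801
MT = 81 + 154 * 3.2801
= 586.1 ms


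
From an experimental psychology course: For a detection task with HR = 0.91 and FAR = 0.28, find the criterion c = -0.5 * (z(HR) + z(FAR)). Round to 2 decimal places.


c = -0.5 * (z(HR) + z(FAR))
z(0.91) = 1.3408
z(0.28) = -0.5828
c = -0.5 * (1.3408 + -0.5828)
= -0.5 * 0.758
= -0.38


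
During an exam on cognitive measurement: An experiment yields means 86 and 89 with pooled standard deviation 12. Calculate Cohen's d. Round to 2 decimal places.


Cohen's d = (M1 - M2) / S_pooled
= (86 - 89) / 12
= -3 / 12
= -0.25


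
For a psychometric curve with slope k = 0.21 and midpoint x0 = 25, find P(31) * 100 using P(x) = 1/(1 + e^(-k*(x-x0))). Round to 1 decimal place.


P(x) = 1/(1 + e^(-0.21*(31 - 25)))
Exponent = -0.21 * 6 = -1.26
e^(-1.26) = 0.283654
P = 1/(1 + 0.283654) = 0.779026
Percentage = 77.9


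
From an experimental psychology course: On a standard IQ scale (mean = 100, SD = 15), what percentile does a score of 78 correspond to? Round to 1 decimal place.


z = (IQ - mean) / SD
z = (78 - 100) / 15 = -1.4667
Percentile = Phi(-1.4667) * 100
Phi(-1.4667) = 0.071229
= 7.1


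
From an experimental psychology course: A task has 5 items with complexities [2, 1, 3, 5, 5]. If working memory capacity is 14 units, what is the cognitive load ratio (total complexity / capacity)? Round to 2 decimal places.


Total complexity = 2 + 1 + 3 + 5 + 5 = 16
Load = total / capacity = 16 / 14
= 1.14


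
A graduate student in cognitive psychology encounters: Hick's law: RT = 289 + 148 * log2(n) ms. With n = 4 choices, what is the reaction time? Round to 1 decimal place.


RT = 289 + 148 * log2(4)
log2(4) = 2.0
RT = 289 + 148 * 2.0
= 289 + 296.0
= 585.0 ms


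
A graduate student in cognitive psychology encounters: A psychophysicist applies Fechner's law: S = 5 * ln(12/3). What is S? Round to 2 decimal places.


S = 5 * ln(12/3)
I/I0 = 4.0
ln(4.0) = 1.3863
S = 5 * 1.3863
= 6.93


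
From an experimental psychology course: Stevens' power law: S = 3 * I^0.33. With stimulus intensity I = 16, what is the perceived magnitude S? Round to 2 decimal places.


S = 3 * 16^0.33
16^0.33 = 2.4967
S = 3 * 2.4967
= 7.49


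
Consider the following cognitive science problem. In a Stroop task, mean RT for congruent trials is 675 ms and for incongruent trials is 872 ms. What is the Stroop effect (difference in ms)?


Stroop effect = RT(incongruent) - RT(congruent)
= 872 - 675
= 197 ms


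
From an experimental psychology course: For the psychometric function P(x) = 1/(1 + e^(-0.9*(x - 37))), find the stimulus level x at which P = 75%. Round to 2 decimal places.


At P = 0.75: 0.75 = 1/(1 + e^(-k*(x-x0)))
Solving: e^(-k*(x-x0)) = 1/3
x = x0 + ln(3)/k
ln(3) = 1.0986
x = 37 + 1.0986/0.9
= 37 + 1.2207
= 38.22


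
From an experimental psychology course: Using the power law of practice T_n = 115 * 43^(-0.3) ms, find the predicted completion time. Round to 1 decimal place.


T_n = 115 * 43^(-0.3)
43^(-0.3) = 0.323563
T_n = 115 * 0.323563
= 37.2 ms


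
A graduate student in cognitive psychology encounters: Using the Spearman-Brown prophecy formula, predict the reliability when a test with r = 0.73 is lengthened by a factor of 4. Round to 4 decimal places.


r_new = n*r / (1 + (n-1)*r)
Numerator = 4 * 0.73 = 2.92
Denominator = 1 + 3 * 0.73 = 3.19
r_new = 2.92 / 3.19
= 0.9154


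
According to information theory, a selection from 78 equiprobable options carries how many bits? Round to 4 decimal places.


H = log2(n)
H = log2(78)
= 6.2854


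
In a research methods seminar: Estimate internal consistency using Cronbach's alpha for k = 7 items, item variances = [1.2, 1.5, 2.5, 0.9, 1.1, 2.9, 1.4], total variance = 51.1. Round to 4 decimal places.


alpha = (k/(k-1)) * (1 - sum(s_i^2)/s_total^2)
sum(item variances) = 11.5
k/(k-1) = 7/6 = 1.166667
1 - 11.5/51.1 = 1 - 0.225049 = 0.774951
alpha = 1.166667 * 0.774951
= 0.9041


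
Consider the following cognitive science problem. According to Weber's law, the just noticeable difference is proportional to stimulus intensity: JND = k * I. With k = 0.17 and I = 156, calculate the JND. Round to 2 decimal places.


JND = k * I
JND = 0.17 * 156
= 26.52


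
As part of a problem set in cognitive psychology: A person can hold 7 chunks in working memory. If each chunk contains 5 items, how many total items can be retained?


Total items = chunks * items_per_chunk
= 7 * 5
= 35


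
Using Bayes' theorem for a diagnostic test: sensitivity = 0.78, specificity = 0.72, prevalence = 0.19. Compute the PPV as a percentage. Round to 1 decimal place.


PPV = (sens * prev) / (sens * prev + (1-spec) * (1-prev))
Numerator = 0.78 * 0.19 = 0.1482
P(positive and no disease) = (1 - spec) * (1 - prev) = (1 - 0.72) * (1 - 0.19) = 0.2268
Denominator = 0.1482 + 0.2268 = 0.375
PPV = 0.1482 / 0.375 = 0.3952
As percentage = 39.5
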